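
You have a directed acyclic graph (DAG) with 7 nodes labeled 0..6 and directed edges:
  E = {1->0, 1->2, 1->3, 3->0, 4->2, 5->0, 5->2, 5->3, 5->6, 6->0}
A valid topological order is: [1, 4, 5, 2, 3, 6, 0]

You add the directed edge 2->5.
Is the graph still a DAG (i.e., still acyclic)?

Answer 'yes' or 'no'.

Answer: no

Derivation:
Given toposort: [1, 4, 5, 2, 3, 6, 0]
Position of 2: index 3; position of 5: index 2
New edge 2->5: backward (u after v in old order)
Backward edge: old toposort is now invalid. Check if this creates a cycle.
Does 5 already reach 2? Reachable from 5: [0, 2, 3, 5, 6]. YES -> cycle!
Still a DAG? no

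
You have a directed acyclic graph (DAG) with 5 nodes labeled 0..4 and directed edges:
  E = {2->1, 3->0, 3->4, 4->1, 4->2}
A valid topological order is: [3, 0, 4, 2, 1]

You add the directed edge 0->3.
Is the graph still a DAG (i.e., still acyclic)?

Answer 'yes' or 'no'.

Given toposort: [3, 0, 4, 2, 1]
Position of 0: index 1; position of 3: index 0
New edge 0->3: backward (u after v in old order)
Backward edge: old toposort is now invalid. Check if this creates a cycle.
Does 3 already reach 0? Reachable from 3: [0, 1, 2, 3, 4]. YES -> cycle!
Still a DAG? no

Answer: no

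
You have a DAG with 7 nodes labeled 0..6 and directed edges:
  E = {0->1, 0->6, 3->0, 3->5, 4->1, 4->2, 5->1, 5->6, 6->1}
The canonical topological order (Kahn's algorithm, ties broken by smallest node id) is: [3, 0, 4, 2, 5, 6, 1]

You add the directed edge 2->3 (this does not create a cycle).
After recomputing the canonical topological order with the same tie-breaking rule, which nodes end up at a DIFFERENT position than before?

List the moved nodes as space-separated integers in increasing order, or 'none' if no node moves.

Answer: 0 2 3 4

Derivation:
Old toposort: [3, 0, 4, 2, 5, 6, 1]
Added edge 2->3
Recompute Kahn (smallest-id tiebreak):
  initial in-degrees: [1, 4, 1, 1, 0, 1, 2]
  ready (indeg=0): [4]
  pop 4: indeg[1]->3; indeg[2]->0 | ready=[2] | order so far=[4]
  pop 2: indeg[3]->0 | ready=[3] | order so far=[4, 2]
  pop 3: indeg[0]->0; indeg[5]->0 | ready=[0, 5] | order so far=[4, 2, 3]
  pop 0: indeg[1]->2; indeg[6]->1 | ready=[5] | order so far=[4, 2, 3, 0]
  pop 5: indeg[1]->1; indeg[6]->0 | ready=[6] | order so far=[4, 2, 3, 0, 5]
  pop 6: indeg[1]->0 | ready=[1] | order so far=[4, 2, 3, 0, 5, 6]
  pop 1: no out-edges | ready=[] | order so far=[4, 2, 3, 0, 5, 6, 1]
New canonical toposort: [4, 2, 3, 0, 5, 6, 1]
Compare positions:
  Node 0: index 1 -> 3 (moved)
  Node 1: index 6 -> 6 (same)
  Node 2: index 3 -> 1 (moved)
  Node 3: index 0 -> 2 (moved)
  Node 4: index 2 -> 0 (moved)
  Node 5: index 4 -> 4 (same)
  Node 6: index 5 -> 5 (same)
Nodes that changed position: 0 2 3 4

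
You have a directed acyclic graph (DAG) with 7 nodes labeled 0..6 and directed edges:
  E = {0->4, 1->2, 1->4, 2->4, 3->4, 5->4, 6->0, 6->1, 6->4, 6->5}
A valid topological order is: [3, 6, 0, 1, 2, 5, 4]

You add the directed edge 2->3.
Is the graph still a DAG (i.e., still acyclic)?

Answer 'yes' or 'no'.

Answer: yes

Derivation:
Given toposort: [3, 6, 0, 1, 2, 5, 4]
Position of 2: index 4; position of 3: index 0
New edge 2->3: backward (u after v in old order)
Backward edge: old toposort is now invalid. Check if this creates a cycle.
Does 3 already reach 2? Reachable from 3: [3, 4]. NO -> still a DAG (reorder needed).
Still a DAG? yes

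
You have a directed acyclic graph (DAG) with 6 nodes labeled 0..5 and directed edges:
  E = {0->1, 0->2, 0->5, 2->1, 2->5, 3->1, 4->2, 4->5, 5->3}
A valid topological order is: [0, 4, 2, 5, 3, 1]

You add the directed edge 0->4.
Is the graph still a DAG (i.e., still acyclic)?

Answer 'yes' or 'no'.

Given toposort: [0, 4, 2, 5, 3, 1]
Position of 0: index 0; position of 4: index 1
New edge 0->4: forward
Forward edge: respects the existing order. Still a DAG, same toposort still valid.
Still a DAG? yes

Answer: yes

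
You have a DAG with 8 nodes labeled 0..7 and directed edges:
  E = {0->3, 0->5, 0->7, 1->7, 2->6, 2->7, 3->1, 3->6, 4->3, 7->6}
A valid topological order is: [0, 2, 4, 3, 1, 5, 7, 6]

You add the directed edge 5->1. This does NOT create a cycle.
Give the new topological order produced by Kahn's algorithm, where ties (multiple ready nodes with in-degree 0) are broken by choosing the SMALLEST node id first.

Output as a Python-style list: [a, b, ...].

Old toposort: [0, 2, 4, 3, 1, 5, 7, 6]
Added edge: 5->1
Position of 5 (5) > position of 1 (4). Must reorder: 5 must now come before 1.
Run Kahn's algorithm (break ties by smallest node id):
  initial in-degrees: [0, 2, 0, 2, 0, 1, 3, 3]
  ready (indeg=0): [0, 2, 4]
  pop 0: indeg[3]->1; indeg[5]->0; indeg[7]->2 | ready=[2, 4, 5] | order so far=[0]
  pop 2: indeg[6]->2; indeg[7]->1 | ready=[4, 5] | order so far=[0, 2]
  pop 4: indeg[3]->0 | ready=[3, 5] | order so far=[0, 2, 4]
  pop 3: indeg[1]->1; indeg[6]->1 | ready=[5] | order so far=[0, 2, 4, 3]
  pop 5: indeg[1]->0 | ready=[1] | order so far=[0, 2, 4, 3, 5]
  pop 1: indeg[7]->0 | ready=[7] | order so far=[0, 2, 4, 3, 5, 1]
  pop 7: indeg[6]->0 | ready=[6] | order so far=[0, 2, 4, 3, 5, 1, 7]
  pop 6: no out-edges | ready=[] | order so far=[0, 2, 4, 3, 5, 1, 7, 6]
  Result: [0, 2, 4, 3, 5, 1, 7, 6]

Answer: [0, 2, 4, 3, 5, 1, 7, 6]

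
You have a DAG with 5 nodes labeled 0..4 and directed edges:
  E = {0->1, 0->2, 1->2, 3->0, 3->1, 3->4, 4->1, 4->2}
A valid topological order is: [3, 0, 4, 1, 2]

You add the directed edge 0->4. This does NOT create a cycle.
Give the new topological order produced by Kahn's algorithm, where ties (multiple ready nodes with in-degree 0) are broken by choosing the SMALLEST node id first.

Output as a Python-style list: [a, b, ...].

Answer: [3, 0, 4, 1, 2]

Derivation:
Old toposort: [3, 0, 4, 1, 2]
Added edge: 0->4
Position of 0 (1) < position of 4 (2). Old order still valid.
Run Kahn's algorithm (break ties by smallest node id):
  initial in-degrees: [1, 3, 3, 0, 2]
  ready (indeg=0): [3]
  pop 3: indeg[0]->0; indeg[1]->2; indeg[4]->1 | ready=[0] | order so far=[3]
  pop 0: indeg[1]->1; indeg[2]->2; indeg[4]->0 | ready=[4] | order so far=[3, 0]
  pop 4: indeg[1]->0; indeg[2]->1 | ready=[1] | order so far=[3, 0, 4]
  pop 1: indeg[2]->0 | ready=[2] | order so far=[3, 0, 4, 1]
  pop 2: no out-edges | ready=[] | order so far=[3, 0, 4, 1, 2]
  Result: [3, 0, 4, 1, 2]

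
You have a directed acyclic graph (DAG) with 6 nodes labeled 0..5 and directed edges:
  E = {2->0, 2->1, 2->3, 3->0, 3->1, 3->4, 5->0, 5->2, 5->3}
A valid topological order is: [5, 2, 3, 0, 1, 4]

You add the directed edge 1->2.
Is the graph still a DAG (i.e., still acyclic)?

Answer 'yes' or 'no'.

Answer: no

Derivation:
Given toposort: [5, 2, 3, 0, 1, 4]
Position of 1: index 4; position of 2: index 1
New edge 1->2: backward (u after v in old order)
Backward edge: old toposort is now invalid. Check if this creates a cycle.
Does 2 already reach 1? Reachable from 2: [0, 1, 2, 3, 4]. YES -> cycle!
Still a DAG? no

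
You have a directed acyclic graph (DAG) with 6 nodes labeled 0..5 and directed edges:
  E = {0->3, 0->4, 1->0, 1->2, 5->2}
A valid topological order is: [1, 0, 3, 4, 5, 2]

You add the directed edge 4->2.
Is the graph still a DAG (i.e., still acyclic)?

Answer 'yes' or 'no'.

Given toposort: [1, 0, 3, 4, 5, 2]
Position of 4: index 3; position of 2: index 5
New edge 4->2: forward
Forward edge: respects the existing order. Still a DAG, same toposort still valid.
Still a DAG? yes

Answer: yes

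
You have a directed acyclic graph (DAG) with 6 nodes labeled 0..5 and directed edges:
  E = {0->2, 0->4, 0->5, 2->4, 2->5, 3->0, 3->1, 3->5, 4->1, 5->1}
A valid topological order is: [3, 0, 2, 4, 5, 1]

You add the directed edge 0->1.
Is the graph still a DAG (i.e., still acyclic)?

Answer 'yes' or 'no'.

Answer: yes

Derivation:
Given toposort: [3, 0, 2, 4, 5, 1]
Position of 0: index 1; position of 1: index 5
New edge 0->1: forward
Forward edge: respects the existing order. Still a DAG, same toposort still valid.
Still a DAG? yes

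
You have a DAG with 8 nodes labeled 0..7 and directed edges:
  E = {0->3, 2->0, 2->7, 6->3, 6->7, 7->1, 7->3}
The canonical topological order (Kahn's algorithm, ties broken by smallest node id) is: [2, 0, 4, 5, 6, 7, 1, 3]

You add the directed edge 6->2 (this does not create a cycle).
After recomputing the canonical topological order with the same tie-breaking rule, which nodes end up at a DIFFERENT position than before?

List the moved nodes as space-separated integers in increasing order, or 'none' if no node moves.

Old toposort: [2, 0, 4, 5, 6, 7, 1, 3]
Added edge 6->2
Recompute Kahn (smallest-id tiebreak):
  initial in-degrees: [1, 1, 1, 3, 0, 0, 0, 2]
  ready (indeg=0): [4, 5, 6]
  pop 4: no out-edges | ready=[5, 6] | order so far=[4]
  pop 5: no out-edges | ready=[6] | order so far=[4, 5]
  pop 6: indeg[2]->0; indeg[3]->2; indeg[7]->1 | ready=[2] | order so far=[4, 5, 6]
  pop 2: indeg[0]->0; indeg[7]->0 | ready=[0, 7] | order so far=[4, 5, 6, 2]
  pop 0: indeg[3]->1 | ready=[7] | order so far=[4, 5, 6, 2, 0]
  pop 7: indeg[1]->0; indeg[3]->0 | ready=[1, 3] | order so far=[4, 5, 6, 2, 0, 7]
  pop 1: no out-edges | ready=[3] | order so far=[4, 5, 6, 2, 0, 7, 1]
  pop 3: no out-edges | ready=[] | order so far=[4, 5, 6, 2, 0, 7, 1, 3]
New canonical toposort: [4, 5, 6, 2, 0, 7, 1, 3]
Compare positions:
  Node 0: index 1 -> 4 (moved)
  Node 1: index 6 -> 6 (same)
  Node 2: index 0 -> 3 (moved)
  Node 3: index 7 -> 7 (same)
  Node 4: index 2 -> 0 (moved)
  Node 5: index 3 -> 1 (moved)
  Node 6: index 4 -> 2 (moved)
  Node 7: index 5 -> 5 (same)
Nodes that changed position: 0 2 4 5 6

Answer: 0 2 4 5 6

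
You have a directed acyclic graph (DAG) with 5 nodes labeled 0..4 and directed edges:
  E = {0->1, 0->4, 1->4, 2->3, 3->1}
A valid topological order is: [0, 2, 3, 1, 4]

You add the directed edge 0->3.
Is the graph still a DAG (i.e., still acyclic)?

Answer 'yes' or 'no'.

Answer: yes

Derivation:
Given toposort: [0, 2, 3, 1, 4]
Position of 0: index 0; position of 3: index 2
New edge 0->3: forward
Forward edge: respects the existing order. Still a DAG, same toposort still valid.
Still a DAG? yes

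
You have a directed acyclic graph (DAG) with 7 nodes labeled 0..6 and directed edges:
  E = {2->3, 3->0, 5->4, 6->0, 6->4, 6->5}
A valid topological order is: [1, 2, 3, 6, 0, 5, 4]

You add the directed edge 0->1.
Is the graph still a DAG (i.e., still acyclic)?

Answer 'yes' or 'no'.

Given toposort: [1, 2, 3, 6, 0, 5, 4]
Position of 0: index 4; position of 1: index 0
New edge 0->1: backward (u after v in old order)
Backward edge: old toposort is now invalid. Check if this creates a cycle.
Does 1 already reach 0? Reachable from 1: [1]. NO -> still a DAG (reorder needed).
Still a DAG? yes

Answer: yes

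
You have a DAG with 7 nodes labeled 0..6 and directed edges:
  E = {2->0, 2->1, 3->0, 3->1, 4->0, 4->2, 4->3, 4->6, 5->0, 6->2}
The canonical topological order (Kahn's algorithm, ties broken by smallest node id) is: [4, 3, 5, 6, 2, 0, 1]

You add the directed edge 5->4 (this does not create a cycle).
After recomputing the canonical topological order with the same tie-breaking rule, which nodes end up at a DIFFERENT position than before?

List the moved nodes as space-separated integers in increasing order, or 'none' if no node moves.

Old toposort: [4, 3, 5, 6, 2, 0, 1]
Added edge 5->4
Recompute Kahn (smallest-id tiebreak):
  initial in-degrees: [4, 2, 2, 1, 1, 0, 1]
  ready (indeg=0): [5]
  pop 5: indeg[0]->3; indeg[4]->0 | ready=[4] | order so far=[5]
  pop 4: indeg[0]->2; indeg[2]->1; indeg[3]->0; indeg[6]->0 | ready=[3, 6] | order so far=[5, 4]
  pop 3: indeg[0]->1; indeg[1]->1 | ready=[6] | order so far=[5, 4, 3]
  pop 6: indeg[2]->0 | ready=[2] | order so far=[5, 4, 3, 6]
  pop 2: indeg[0]->0; indeg[1]->0 | ready=[0, 1] | order so far=[5, 4, 3, 6, 2]
  pop 0: no out-edges | ready=[1] | order so far=[5, 4, 3, 6, 2, 0]
  pop 1: no out-edges | ready=[] | order so far=[5, 4, 3, 6, 2, 0, 1]
New canonical toposort: [5, 4, 3, 6, 2, 0, 1]
Compare positions:
  Node 0: index 5 -> 5 (same)
  Node 1: index 6 -> 6 (same)
  Node 2: index 4 -> 4 (same)
  Node 3: index 1 -> 2 (moved)
  Node 4: index 0 -> 1 (moved)
  Node 5: index 2 -> 0 (moved)
  Node 6: index 3 -> 3 (same)
Nodes that changed position: 3 4 5

Answer: 3 4 5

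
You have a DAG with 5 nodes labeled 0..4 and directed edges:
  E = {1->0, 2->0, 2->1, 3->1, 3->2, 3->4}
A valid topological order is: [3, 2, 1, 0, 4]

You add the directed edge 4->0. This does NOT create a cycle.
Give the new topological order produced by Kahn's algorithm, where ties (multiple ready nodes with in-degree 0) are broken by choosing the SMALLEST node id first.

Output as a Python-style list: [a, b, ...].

Old toposort: [3, 2, 1, 0, 4]
Added edge: 4->0
Position of 4 (4) > position of 0 (3). Must reorder: 4 must now come before 0.
Run Kahn's algorithm (break ties by smallest node id):
  initial in-degrees: [3, 2, 1, 0, 1]
  ready (indeg=0): [3]
  pop 3: indeg[1]->1; indeg[2]->0; indeg[4]->0 | ready=[2, 4] | order so far=[3]
  pop 2: indeg[0]->2; indeg[1]->0 | ready=[1, 4] | order so far=[3, 2]
  pop 1: indeg[0]->1 | ready=[4] | order so far=[3, 2, 1]
  pop 4: indeg[0]->0 | ready=[0] | order so far=[3, 2, 1, 4]
  pop 0: no out-edges | ready=[] | order so far=[3, 2, 1, 4, 0]
  Result: [3, 2, 1, 4, 0]

Answer: [3, 2, 1, 4, 0]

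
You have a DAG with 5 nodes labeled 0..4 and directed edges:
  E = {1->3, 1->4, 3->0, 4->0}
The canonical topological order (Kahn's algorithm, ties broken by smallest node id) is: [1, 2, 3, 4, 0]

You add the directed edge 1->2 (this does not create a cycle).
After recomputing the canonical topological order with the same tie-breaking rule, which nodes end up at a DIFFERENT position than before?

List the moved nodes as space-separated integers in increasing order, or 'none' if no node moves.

Old toposort: [1, 2, 3, 4, 0]
Added edge 1->2
Recompute Kahn (smallest-id tiebreak):
  initial in-degrees: [2, 0, 1, 1, 1]
  ready (indeg=0): [1]
  pop 1: indeg[2]->0; indeg[3]->0; indeg[4]->0 | ready=[2, 3, 4] | order so far=[1]
  pop 2: no out-edges | ready=[3, 4] | order so far=[1, 2]
  pop 3: indeg[0]->1 | ready=[4] | order so far=[1, 2, 3]
  pop 4: indeg[0]->0 | ready=[0] | order so far=[1, 2, 3, 4]
  pop 0: no out-edges | ready=[] | order so far=[1, 2, 3, 4, 0]
New canonical toposort: [1, 2, 3, 4, 0]
Compare positions:
  Node 0: index 4 -> 4 (same)
  Node 1: index 0 -> 0 (same)
  Node 2: index 1 -> 1 (same)
  Node 3: index 2 -> 2 (same)
  Node 4: index 3 -> 3 (same)
Nodes that changed position: none

Answer: none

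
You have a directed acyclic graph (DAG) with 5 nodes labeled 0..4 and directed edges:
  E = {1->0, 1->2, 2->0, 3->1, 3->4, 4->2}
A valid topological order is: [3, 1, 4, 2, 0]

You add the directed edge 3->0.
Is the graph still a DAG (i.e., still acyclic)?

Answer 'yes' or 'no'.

Answer: yes

Derivation:
Given toposort: [3, 1, 4, 2, 0]
Position of 3: index 0; position of 0: index 4
New edge 3->0: forward
Forward edge: respects the existing order. Still a DAG, same toposort still valid.
Still a DAG? yes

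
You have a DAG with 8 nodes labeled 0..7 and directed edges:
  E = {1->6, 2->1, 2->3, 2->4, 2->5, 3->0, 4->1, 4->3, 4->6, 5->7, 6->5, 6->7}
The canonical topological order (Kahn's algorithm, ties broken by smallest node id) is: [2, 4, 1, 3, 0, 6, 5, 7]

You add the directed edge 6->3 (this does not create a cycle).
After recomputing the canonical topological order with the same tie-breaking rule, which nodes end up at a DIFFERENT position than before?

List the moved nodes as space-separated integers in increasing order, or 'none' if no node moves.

Answer: 0 3 6

Derivation:
Old toposort: [2, 4, 1, 3, 0, 6, 5, 7]
Added edge 6->3
Recompute Kahn (smallest-id tiebreak):
  initial in-degrees: [1, 2, 0, 3, 1, 2, 2, 2]
  ready (indeg=0): [2]
  pop 2: indeg[1]->1; indeg[3]->2; indeg[4]->0; indeg[5]->1 | ready=[4] | order so far=[2]
  pop 4: indeg[1]->0; indeg[3]->1; indeg[6]->1 | ready=[1] | order so far=[2, 4]
  pop 1: indeg[6]->0 | ready=[6] | order so far=[2, 4, 1]
  pop 6: indeg[3]->0; indeg[5]->0; indeg[7]->1 | ready=[3, 5] | order so far=[2, 4, 1, 6]
  pop 3: indeg[0]->0 | ready=[0, 5] | order so far=[2, 4, 1, 6, 3]
  pop 0: no out-edges | ready=[5] | order so far=[2, 4, 1, 6, 3, 0]
  pop 5: indeg[7]->0 | ready=[7] | order so far=[2, 4, 1, 6, 3, 0, 5]
  pop 7: no out-edges | ready=[] | order so far=[2, 4, 1, 6, 3, 0, 5, 7]
New canonical toposort: [2, 4, 1, 6, 3, 0, 5, 7]
Compare positions:
  Node 0: index 4 -> 5 (moved)
  Node 1: index 2 -> 2 (same)
  Node 2: index 0 -> 0 (same)
  Node 3: index 3 -> 4 (moved)
  Node 4: index 1 -> 1 (same)
  Node 5: index 6 -> 6 (same)
  Node 6: index 5 -> 3 (moved)
  Node 7: index 7 -> 7 (same)
Nodes that changed position: 0 3 6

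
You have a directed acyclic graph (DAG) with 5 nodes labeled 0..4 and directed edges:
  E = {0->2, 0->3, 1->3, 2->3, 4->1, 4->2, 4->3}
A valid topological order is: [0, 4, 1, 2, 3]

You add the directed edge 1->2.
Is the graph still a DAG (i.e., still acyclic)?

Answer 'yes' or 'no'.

Answer: yes

Derivation:
Given toposort: [0, 4, 1, 2, 3]
Position of 1: index 2; position of 2: index 3
New edge 1->2: forward
Forward edge: respects the existing order. Still a DAG, same toposort still valid.
Still a DAG? yes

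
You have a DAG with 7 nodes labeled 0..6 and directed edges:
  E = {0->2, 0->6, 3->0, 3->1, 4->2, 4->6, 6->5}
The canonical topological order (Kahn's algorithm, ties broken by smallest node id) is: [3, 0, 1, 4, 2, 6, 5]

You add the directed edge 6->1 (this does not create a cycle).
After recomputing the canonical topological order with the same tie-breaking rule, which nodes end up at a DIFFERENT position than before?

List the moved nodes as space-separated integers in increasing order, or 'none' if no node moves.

Old toposort: [3, 0, 1, 4, 2, 6, 5]
Added edge 6->1
Recompute Kahn (smallest-id tiebreak):
  initial in-degrees: [1, 2, 2, 0, 0, 1, 2]
  ready (indeg=0): [3, 4]
  pop 3: indeg[0]->0; indeg[1]->1 | ready=[0, 4] | order so far=[3]
  pop 0: indeg[2]->1; indeg[6]->1 | ready=[4] | order so far=[3, 0]
  pop 4: indeg[2]->0; indeg[6]->0 | ready=[2, 6] | order so far=[3, 0, 4]
  pop 2: no out-edges | ready=[6] | order so far=[3, 0, 4, 2]
  pop 6: indeg[1]->0; indeg[5]->0 | ready=[1, 5] | order so far=[3, 0, 4, 2, 6]
  pop 1: no out-edges | ready=[5] | order so far=[3, 0, 4, 2, 6, 1]
  pop 5: no out-edges | ready=[] | order so far=[3, 0, 4, 2, 6, 1, 5]
New canonical toposort: [3, 0, 4, 2, 6, 1, 5]
Compare positions:
  Node 0: index 1 -> 1 (same)
  Node 1: index 2 -> 5 (moved)
  Node 2: index 4 -> 3 (moved)
  Node 3: index 0 -> 0 (same)
  Node 4: index 3 -> 2 (moved)
  Node 5: index 6 -> 6 (same)
  Node 6: index 5 -> 4 (moved)
Nodes that changed position: 1 2 4 6

Answer: 1 2 4 6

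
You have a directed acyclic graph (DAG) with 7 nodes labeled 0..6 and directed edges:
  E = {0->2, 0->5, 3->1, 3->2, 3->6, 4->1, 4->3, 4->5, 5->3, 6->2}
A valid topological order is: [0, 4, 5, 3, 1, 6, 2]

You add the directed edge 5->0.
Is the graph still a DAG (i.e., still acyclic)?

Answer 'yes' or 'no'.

Given toposort: [0, 4, 5, 3, 1, 6, 2]
Position of 5: index 2; position of 0: index 0
New edge 5->0: backward (u after v in old order)
Backward edge: old toposort is now invalid. Check if this creates a cycle.
Does 0 already reach 5? Reachable from 0: [0, 1, 2, 3, 5, 6]. YES -> cycle!
Still a DAG? no

Answer: no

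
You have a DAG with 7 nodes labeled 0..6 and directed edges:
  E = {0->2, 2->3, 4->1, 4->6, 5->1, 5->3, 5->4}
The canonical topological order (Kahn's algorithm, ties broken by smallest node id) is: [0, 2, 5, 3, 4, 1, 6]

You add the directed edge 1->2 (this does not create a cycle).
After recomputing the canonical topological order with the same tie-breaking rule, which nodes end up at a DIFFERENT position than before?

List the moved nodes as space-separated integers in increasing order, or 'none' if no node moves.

Old toposort: [0, 2, 5, 3, 4, 1, 6]
Added edge 1->2
Recompute Kahn (smallest-id tiebreak):
  initial in-degrees: [0, 2, 2, 2, 1, 0, 1]
  ready (indeg=0): [0, 5]
  pop 0: indeg[2]->1 | ready=[5] | order so far=[0]
  pop 5: indeg[1]->1; indeg[3]->1; indeg[4]->0 | ready=[4] | order so far=[0, 5]
  pop 4: indeg[1]->0; indeg[6]->0 | ready=[1, 6] | order so far=[0, 5, 4]
  pop 1: indeg[2]->0 | ready=[2, 6] | order so far=[0, 5, 4, 1]
  pop 2: indeg[3]->0 | ready=[3, 6] | order so far=[0, 5, 4, 1, 2]
  pop 3: no out-edges | ready=[6] | order so far=[0, 5, 4, 1, 2, 3]
  pop 6: no out-edges | ready=[] | order so far=[0, 5, 4, 1, 2, 3, 6]
New canonical toposort: [0, 5, 4, 1, 2, 3, 6]
Compare positions:
  Node 0: index 0 -> 0 (same)
  Node 1: index 5 -> 3 (moved)
  Node 2: index 1 -> 4 (moved)
  Node 3: index 3 -> 5 (moved)
  Node 4: index 4 -> 2 (moved)
  Node 5: index 2 -> 1 (moved)
  Node 6: index 6 -> 6 (same)
Nodes that changed position: 1 2 3 4 5

Answer: 1 2 3 4 5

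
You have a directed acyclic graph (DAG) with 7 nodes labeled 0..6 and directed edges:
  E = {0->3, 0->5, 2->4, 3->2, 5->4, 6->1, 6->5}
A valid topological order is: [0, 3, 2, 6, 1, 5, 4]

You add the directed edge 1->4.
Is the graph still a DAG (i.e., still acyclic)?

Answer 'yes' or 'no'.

Answer: yes

Derivation:
Given toposort: [0, 3, 2, 6, 1, 5, 4]
Position of 1: index 4; position of 4: index 6
New edge 1->4: forward
Forward edge: respects the existing order. Still a DAG, same toposort still valid.
Still a DAG? yes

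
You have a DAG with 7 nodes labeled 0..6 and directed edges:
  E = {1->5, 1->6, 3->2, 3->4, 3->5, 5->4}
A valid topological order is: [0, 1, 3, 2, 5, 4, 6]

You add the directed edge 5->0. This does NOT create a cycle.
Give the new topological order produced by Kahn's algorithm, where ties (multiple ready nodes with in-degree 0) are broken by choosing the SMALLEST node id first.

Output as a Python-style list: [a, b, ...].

Answer: [1, 3, 2, 5, 0, 4, 6]

Derivation:
Old toposort: [0, 1, 3, 2, 5, 4, 6]
Added edge: 5->0
Position of 5 (4) > position of 0 (0). Must reorder: 5 must now come before 0.
Run Kahn's algorithm (break ties by smallest node id):
  initial in-degrees: [1, 0, 1, 0, 2, 2, 1]
  ready (indeg=0): [1, 3]
  pop 1: indeg[5]->1; indeg[6]->0 | ready=[3, 6] | order so far=[1]
  pop 3: indeg[2]->0; indeg[4]->1; indeg[5]->0 | ready=[2, 5, 6] | order so far=[1, 3]
  pop 2: no out-edges | ready=[5, 6] | order so far=[1, 3, 2]
  pop 5: indeg[0]->0; indeg[4]->0 | ready=[0, 4, 6] | order so far=[1, 3, 2, 5]
  pop 0: no out-edges | ready=[4, 6] | order so far=[1, 3, 2, 5, 0]
  pop 4: no out-edges | ready=[6] | order so far=[1, 3, 2, 5, 0, 4]
  pop 6: no out-edges | ready=[] | order so far=[1, 3, 2, 5, 0, 4, 6]
  Result: [1, 3, 2, 5, 0, 4, 6]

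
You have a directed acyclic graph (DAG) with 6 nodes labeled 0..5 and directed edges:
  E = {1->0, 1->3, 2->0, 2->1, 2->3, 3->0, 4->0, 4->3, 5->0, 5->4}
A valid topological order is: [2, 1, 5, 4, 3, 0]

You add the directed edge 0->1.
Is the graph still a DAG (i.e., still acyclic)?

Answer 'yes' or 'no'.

Answer: no

Derivation:
Given toposort: [2, 1, 5, 4, 3, 0]
Position of 0: index 5; position of 1: index 1
New edge 0->1: backward (u after v in old order)
Backward edge: old toposort is now invalid. Check if this creates a cycle.
Does 1 already reach 0? Reachable from 1: [0, 1, 3]. YES -> cycle!
Still a DAG? no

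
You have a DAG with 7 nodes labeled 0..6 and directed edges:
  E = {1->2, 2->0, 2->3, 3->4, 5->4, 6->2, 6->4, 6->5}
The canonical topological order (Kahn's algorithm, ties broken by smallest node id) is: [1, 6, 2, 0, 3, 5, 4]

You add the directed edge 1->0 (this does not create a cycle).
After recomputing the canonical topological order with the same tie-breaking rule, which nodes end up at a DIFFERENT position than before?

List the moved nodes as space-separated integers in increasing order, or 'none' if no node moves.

Answer: none

Derivation:
Old toposort: [1, 6, 2, 0, 3, 5, 4]
Added edge 1->0
Recompute Kahn (smallest-id tiebreak):
  initial in-degrees: [2, 0, 2, 1, 3, 1, 0]
  ready (indeg=0): [1, 6]
  pop 1: indeg[0]->1; indeg[2]->1 | ready=[6] | order so far=[1]
  pop 6: indeg[2]->0; indeg[4]->2; indeg[5]->0 | ready=[2, 5] | order so far=[1, 6]
  pop 2: indeg[0]->0; indeg[3]->0 | ready=[0, 3, 5] | order so far=[1, 6, 2]
  pop 0: no out-edges | ready=[3, 5] | order so far=[1, 6, 2, 0]
  pop 3: indeg[4]->1 | ready=[5] | order so far=[1, 6, 2, 0, 3]
  pop 5: indeg[4]->0 | ready=[4] | order so far=[1, 6, 2, 0, 3, 5]
  pop 4: no out-edges | ready=[] | order so far=[1, 6, 2, 0, 3, 5, 4]
New canonical toposort: [1, 6, 2, 0, 3, 5, 4]
Compare positions:
  Node 0: index 3 -> 3 (same)
  Node 1: index 0 -> 0 (same)
  Node 2: index 2 -> 2 (same)
  Node 3: index 4 -> 4 (same)
  Node 4: index 6 -> 6 (same)
  Node 5: index 5 -> 5 (same)
  Node 6: index 1 -> 1 (same)
Nodes that changed position: none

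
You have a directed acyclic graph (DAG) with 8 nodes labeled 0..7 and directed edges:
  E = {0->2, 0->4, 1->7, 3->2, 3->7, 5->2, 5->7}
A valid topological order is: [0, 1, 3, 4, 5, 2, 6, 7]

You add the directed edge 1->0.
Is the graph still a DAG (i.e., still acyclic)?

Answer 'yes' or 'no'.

Given toposort: [0, 1, 3, 4, 5, 2, 6, 7]
Position of 1: index 1; position of 0: index 0
New edge 1->0: backward (u after v in old order)
Backward edge: old toposort is now invalid. Check if this creates a cycle.
Does 0 already reach 1? Reachable from 0: [0, 2, 4]. NO -> still a DAG (reorder needed).
Still a DAG? yes

Answer: yes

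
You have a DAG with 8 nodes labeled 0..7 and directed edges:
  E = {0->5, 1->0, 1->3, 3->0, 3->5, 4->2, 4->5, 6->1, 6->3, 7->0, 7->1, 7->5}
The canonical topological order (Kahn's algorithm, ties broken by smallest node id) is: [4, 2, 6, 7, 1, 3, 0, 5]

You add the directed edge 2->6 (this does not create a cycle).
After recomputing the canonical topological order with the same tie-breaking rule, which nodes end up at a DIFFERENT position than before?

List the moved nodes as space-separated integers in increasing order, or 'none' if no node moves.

Answer: none

Derivation:
Old toposort: [4, 2, 6, 7, 1, 3, 0, 5]
Added edge 2->6
Recompute Kahn (smallest-id tiebreak):
  initial in-degrees: [3, 2, 1, 2, 0, 4, 1, 0]
  ready (indeg=0): [4, 7]
  pop 4: indeg[2]->0; indeg[5]->3 | ready=[2, 7] | order so far=[4]
  pop 2: indeg[6]->0 | ready=[6, 7] | order so far=[4, 2]
  pop 6: indeg[1]->1; indeg[3]->1 | ready=[7] | order so far=[4, 2, 6]
  pop 7: indeg[0]->2; indeg[1]->0; indeg[5]->2 | ready=[1] | order so far=[4, 2, 6, 7]
  pop 1: indeg[0]->1; indeg[3]->0 | ready=[3] | order so far=[4, 2, 6, 7, 1]
  pop 3: indeg[0]->0; indeg[5]->1 | ready=[0] | order so far=[4, 2, 6, 7, 1, 3]
  pop 0: indeg[5]->0 | ready=[5] | order so far=[4, 2, 6, 7, 1, 3, 0]
  pop 5: no out-edges | ready=[] | order so far=[4, 2, 6, 7, 1, 3, 0, 5]
New canonical toposort: [4, 2, 6, 7, 1, 3, 0, 5]
Compare positions:
  Node 0: index 6 -> 6 (same)
  Node 1: index 4 -> 4 (same)
  Node 2: index 1 -> 1 (same)
  Node 3: index 5 -> 5 (same)
  Node 4: index 0 -> 0 (same)
  Node 5: index 7 -> 7 (same)
  Node 6: index 2 -> 2 (same)
  Node 7: index 3 -> 3 (same)
Nodes that changed position: none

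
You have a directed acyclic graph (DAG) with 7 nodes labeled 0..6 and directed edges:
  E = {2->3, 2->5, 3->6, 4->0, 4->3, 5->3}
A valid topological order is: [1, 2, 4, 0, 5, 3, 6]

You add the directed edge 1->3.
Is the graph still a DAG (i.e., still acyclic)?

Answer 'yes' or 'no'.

Answer: yes

Derivation:
Given toposort: [1, 2, 4, 0, 5, 3, 6]
Position of 1: index 0; position of 3: index 5
New edge 1->3: forward
Forward edge: respects the existing order. Still a DAG, same toposort still valid.
Still a DAG? yes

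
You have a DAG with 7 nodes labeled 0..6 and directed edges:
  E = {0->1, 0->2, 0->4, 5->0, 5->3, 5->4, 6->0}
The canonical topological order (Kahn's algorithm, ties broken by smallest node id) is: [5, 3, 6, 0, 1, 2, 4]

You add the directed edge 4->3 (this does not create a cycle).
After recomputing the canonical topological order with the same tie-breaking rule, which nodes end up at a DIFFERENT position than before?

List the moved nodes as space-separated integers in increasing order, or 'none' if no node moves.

Answer: 0 1 2 3 4 6

Derivation:
Old toposort: [5, 3, 6, 0, 1, 2, 4]
Added edge 4->3
Recompute Kahn (smallest-id tiebreak):
  initial in-degrees: [2, 1, 1, 2, 2, 0, 0]
  ready (indeg=0): [5, 6]
  pop 5: indeg[0]->1; indeg[3]->1; indeg[4]->1 | ready=[6] | order so far=[5]
  pop 6: indeg[0]->0 | ready=[0] | order so far=[5, 6]
  pop 0: indeg[1]->0; indeg[2]->0; indeg[4]->0 | ready=[1, 2, 4] | order so far=[5, 6, 0]
  pop 1: no out-edges | ready=[2, 4] | order so far=[5, 6, 0, 1]
  pop 2: no out-edges | ready=[4] | order so far=[5, 6, 0, 1, 2]
  pop 4: indeg[3]->0 | ready=[3] | order so far=[5, 6, 0, 1, 2, 4]
  pop 3: no out-edges | ready=[] | order so far=[5, 6, 0, 1, 2, 4, 3]
New canonical toposort: [5, 6, 0, 1, 2, 4, 3]
Compare positions:
  Node 0: index 3 -> 2 (moved)
  Node 1: index 4 -> 3 (moved)
  Node 2: index 5 -> 4 (moved)
  Node 3: index 1 -> 6 (moved)
  Node 4: index 6 -> 5 (moved)
  Node 5: index 0 -> 0 (same)
  Node 6: index 2 -> 1 (moved)
Nodes that changed position: 0 1 2 3 4 6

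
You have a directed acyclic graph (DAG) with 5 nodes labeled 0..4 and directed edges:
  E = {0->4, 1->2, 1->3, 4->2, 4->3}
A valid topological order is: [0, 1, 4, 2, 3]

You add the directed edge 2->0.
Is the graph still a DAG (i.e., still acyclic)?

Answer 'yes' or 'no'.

Given toposort: [0, 1, 4, 2, 3]
Position of 2: index 3; position of 0: index 0
New edge 2->0: backward (u after v in old order)
Backward edge: old toposort is now invalid. Check if this creates a cycle.
Does 0 already reach 2? Reachable from 0: [0, 2, 3, 4]. YES -> cycle!
Still a DAG? no

Answer: no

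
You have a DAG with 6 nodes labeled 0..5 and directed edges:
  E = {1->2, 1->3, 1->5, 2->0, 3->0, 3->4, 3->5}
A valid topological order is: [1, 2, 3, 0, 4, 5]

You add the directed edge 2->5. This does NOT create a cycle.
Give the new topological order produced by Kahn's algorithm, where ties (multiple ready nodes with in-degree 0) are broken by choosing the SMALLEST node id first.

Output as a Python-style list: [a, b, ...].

Old toposort: [1, 2, 3, 0, 4, 5]
Added edge: 2->5
Position of 2 (1) < position of 5 (5). Old order still valid.
Run Kahn's algorithm (break ties by smallest node id):
  initial in-degrees: [2, 0, 1, 1, 1, 3]
  ready (indeg=0): [1]
  pop 1: indeg[2]->0; indeg[3]->0; indeg[5]->2 | ready=[2, 3] | order so far=[1]
  pop 2: indeg[0]->1; indeg[5]->1 | ready=[3] | order so far=[1, 2]
  pop 3: indeg[0]->0; indeg[4]->0; indeg[5]->0 | ready=[0, 4, 5] | order so far=[1, 2, 3]
  pop 0: no out-edges | ready=[4, 5] | order so far=[1, 2, 3, 0]
  pop 4: no out-edges | ready=[5] | order so far=[1, 2, 3, 0, 4]
  pop 5: no out-edges | ready=[] | order so far=[1, 2, 3, 0, 4, 5]
  Result: [1, 2, 3, 0, 4, 5]

Answer: [1, 2, 3, 0, 4, 5]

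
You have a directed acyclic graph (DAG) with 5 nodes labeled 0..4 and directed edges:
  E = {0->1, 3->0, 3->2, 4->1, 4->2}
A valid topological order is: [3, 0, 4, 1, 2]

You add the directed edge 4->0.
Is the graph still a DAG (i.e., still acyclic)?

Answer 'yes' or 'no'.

Given toposort: [3, 0, 4, 1, 2]
Position of 4: index 2; position of 0: index 1
New edge 4->0: backward (u after v in old order)
Backward edge: old toposort is now invalid. Check if this creates a cycle.
Does 0 already reach 4? Reachable from 0: [0, 1]. NO -> still a DAG (reorder needed).
Still a DAG? yes

Answer: yes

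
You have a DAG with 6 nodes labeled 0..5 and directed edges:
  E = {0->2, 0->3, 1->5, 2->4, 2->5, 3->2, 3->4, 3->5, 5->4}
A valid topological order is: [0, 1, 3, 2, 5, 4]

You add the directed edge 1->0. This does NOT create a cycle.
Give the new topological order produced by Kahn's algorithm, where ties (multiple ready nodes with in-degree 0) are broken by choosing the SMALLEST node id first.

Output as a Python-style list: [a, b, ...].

Old toposort: [0, 1, 3, 2, 5, 4]
Added edge: 1->0
Position of 1 (1) > position of 0 (0). Must reorder: 1 must now come before 0.
Run Kahn's algorithm (break ties by smallest node id):
  initial in-degrees: [1, 0, 2, 1, 3, 3]
  ready (indeg=0): [1]
  pop 1: indeg[0]->0; indeg[5]->2 | ready=[0] | order so far=[1]
  pop 0: indeg[2]->1; indeg[3]->0 | ready=[3] | order so far=[1, 0]
  pop 3: indeg[2]->0; indeg[4]->2; indeg[5]->1 | ready=[2] | order so far=[1, 0, 3]
  pop 2: indeg[4]->1; indeg[5]->0 | ready=[5] | order so far=[1, 0, 3, 2]
  pop 5: indeg[4]->0 | ready=[4] | order so far=[1, 0, 3, 2, 5]
  pop 4: no out-edges | ready=[] | order so far=[1, 0, 3, 2, 5, 4]
  Result: [1, 0, 3, 2, 5, 4]

Answer: [1, 0, 3, 2, 5, 4]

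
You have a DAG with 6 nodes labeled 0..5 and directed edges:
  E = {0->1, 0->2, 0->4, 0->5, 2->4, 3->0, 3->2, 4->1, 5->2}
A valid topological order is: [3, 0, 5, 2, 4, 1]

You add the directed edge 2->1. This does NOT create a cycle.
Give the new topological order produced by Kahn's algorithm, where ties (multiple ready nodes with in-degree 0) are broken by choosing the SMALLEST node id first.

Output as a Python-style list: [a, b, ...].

Old toposort: [3, 0, 5, 2, 4, 1]
Added edge: 2->1
Position of 2 (3) < position of 1 (5). Old order still valid.
Run Kahn's algorithm (break ties by smallest node id):
  initial in-degrees: [1, 3, 3, 0, 2, 1]
  ready (indeg=0): [3]
  pop 3: indeg[0]->0; indeg[2]->2 | ready=[0] | order so far=[3]
  pop 0: indeg[1]->2; indeg[2]->1; indeg[4]->1; indeg[5]->0 | ready=[5] | order so far=[3, 0]
  pop 5: indeg[2]->0 | ready=[2] | order so far=[3, 0, 5]
  pop 2: indeg[1]->1; indeg[4]->0 | ready=[4] | order so far=[3, 0, 5, 2]
  pop 4: indeg[1]->0 | ready=[1] | order so far=[3, 0, 5, 2, 4]
  pop 1: no out-edges | ready=[] | order so far=[3, 0, 5, 2, 4, 1]
  Result: [3, 0, 5, 2, 4, 1]

Answer: [3, 0, 5, 2, 4, 1]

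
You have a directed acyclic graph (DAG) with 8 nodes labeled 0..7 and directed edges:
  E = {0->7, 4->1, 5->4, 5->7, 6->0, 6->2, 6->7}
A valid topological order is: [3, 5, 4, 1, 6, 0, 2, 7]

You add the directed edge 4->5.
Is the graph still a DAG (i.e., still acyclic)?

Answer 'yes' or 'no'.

Given toposort: [3, 5, 4, 1, 6, 0, 2, 7]
Position of 4: index 2; position of 5: index 1
New edge 4->5: backward (u after v in old order)
Backward edge: old toposort is now invalid. Check if this creates a cycle.
Does 5 already reach 4? Reachable from 5: [1, 4, 5, 7]. YES -> cycle!
Still a DAG? no

Answer: no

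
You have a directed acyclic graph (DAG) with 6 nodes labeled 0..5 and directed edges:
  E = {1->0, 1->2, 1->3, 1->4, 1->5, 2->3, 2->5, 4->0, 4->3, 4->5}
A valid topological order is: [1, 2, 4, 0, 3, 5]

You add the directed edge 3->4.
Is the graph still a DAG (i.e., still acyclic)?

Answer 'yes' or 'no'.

Answer: no

Derivation:
Given toposort: [1, 2, 4, 0, 3, 5]
Position of 3: index 4; position of 4: index 2
New edge 3->4: backward (u after v in old order)
Backward edge: old toposort is now invalid. Check if this creates a cycle.
Does 4 already reach 3? Reachable from 4: [0, 3, 4, 5]. YES -> cycle!
Still a DAG? no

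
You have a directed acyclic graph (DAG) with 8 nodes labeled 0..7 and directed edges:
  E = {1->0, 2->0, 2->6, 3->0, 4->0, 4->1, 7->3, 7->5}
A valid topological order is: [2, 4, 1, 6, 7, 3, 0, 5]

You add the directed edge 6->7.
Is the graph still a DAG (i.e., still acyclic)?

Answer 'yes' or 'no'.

Given toposort: [2, 4, 1, 6, 7, 3, 0, 5]
Position of 6: index 3; position of 7: index 4
New edge 6->7: forward
Forward edge: respects the existing order. Still a DAG, same toposort still valid.
Still a DAG? yes

Answer: yes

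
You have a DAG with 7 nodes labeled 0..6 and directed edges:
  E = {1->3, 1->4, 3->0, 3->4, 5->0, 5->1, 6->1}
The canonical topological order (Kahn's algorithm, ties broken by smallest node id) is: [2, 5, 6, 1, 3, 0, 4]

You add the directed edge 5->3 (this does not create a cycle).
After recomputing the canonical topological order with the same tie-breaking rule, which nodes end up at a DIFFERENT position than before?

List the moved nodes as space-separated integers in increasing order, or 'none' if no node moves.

Old toposort: [2, 5, 6, 1, 3, 0, 4]
Added edge 5->3
Recompute Kahn (smallest-id tiebreak):
  initial in-degrees: [2, 2, 0, 2, 2, 0, 0]
  ready (indeg=0): [2, 5, 6]
  pop 2: no out-edges | ready=[5, 6] | order so far=[2]
  pop 5: indeg[0]->1; indeg[1]->1; indeg[3]->1 | ready=[6] | order so far=[2, 5]
  pop 6: indeg[1]->0 | ready=[1] | order so far=[2, 5, 6]
  pop 1: indeg[3]->0; indeg[4]->1 | ready=[3] | order so far=[2, 5, 6, 1]
  pop 3: indeg[0]->0; indeg[4]->0 | ready=[0, 4] | order so far=[2, 5, 6, 1, 3]
  pop 0: no out-edges | ready=[4] | order so far=[2, 5, 6, 1, 3, 0]
  pop 4: no out-edges | ready=[] | order so far=[2, 5, 6, 1, 3, 0, 4]
New canonical toposort: [2, 5, 6, 1, 3, 0, 4]
Compare positions:
  Node 0: index 5 -> 5 (same)
  Node 1: index 3 -> 3 (same)
  Node 2: index 0 -> 0 (same)
  Node 3: index 4 -> 4 (same)
  Node 4: index 6 -> 6 (same)
  Node 5: index 1 -> 1 (same)
  Node 6: index 2 -> 2 (same)
Nodes that changed position: none

Answer: none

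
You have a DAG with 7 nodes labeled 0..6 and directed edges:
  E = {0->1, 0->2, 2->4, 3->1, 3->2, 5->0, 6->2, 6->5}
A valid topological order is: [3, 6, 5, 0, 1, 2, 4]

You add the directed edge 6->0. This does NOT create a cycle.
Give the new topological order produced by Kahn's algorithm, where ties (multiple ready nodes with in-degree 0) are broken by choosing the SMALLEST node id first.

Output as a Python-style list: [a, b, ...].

Answer: [3, 6, 5, 0, 1, 2, 4]

Derivation:
Old toposort: [3, 6, 5, 0, 1, 2, 4]
Added edge: 6->0
Position of 6 (1) < position of 0 (3). Old order still valid.
Run Kahn's algorithm (break ties by smallest node id):
  initial in-degrees: [2, 2, 3, 0, 1, 1, 0]
  ready (indeg=0): [3, 6]
  pop 3: indeg[1]->1; indeg[2]->2 | ready=[6] | order so far=[3]
  pop 6: indeg[0]->1; indeg[2]->1; indeg[5]->0 | ready=[5] | order so far=[3, 6]
  pop 5: indeg[0]->0 | ready=[0] | order so far=[3, 6, 5]
  pop 0: indeg[1]->0; indeg[2]->0 | ready=[1, 2] | order so far=[3, 6, 5, 0]
  pop 1: no out-edges | ready=[2] | order so far=[3, 6, 5, 0, 1]
  pop 2: indeg[4]->0 | ready=[4] | order so far=[3, 6, 5, 0, 1, 2]
  pop 4: no out-edges | ready=[] | order so far=[3, 6, 5, 0, 1, 2, 4]
  Result: [3, 6, 5, 0, 1, 2, 4]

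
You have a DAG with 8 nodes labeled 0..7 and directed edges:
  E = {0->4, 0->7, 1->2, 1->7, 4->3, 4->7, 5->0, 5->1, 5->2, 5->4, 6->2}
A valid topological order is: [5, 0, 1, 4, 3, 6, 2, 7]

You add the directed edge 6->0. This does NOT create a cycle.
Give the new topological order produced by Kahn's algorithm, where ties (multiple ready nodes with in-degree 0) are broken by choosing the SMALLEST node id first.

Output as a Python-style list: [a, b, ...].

Answer: [5, 1, 6, 0, 2, 4, 3, 7]

Derivation:
Old toposort: [5, 0, 1, 4, 3, 6, 2, 7]
Added edge: 6->0
Position of 6 (5) > position of 0 (1). Must reorder: 6 must now come before 0.
Run Kahn's algorithm (break ties by smallest node id):
  initial in-degrees: [2, 1, 3, 1, 2, 0, 0, 3]
  ready (indeg=0): [5, 6]
  pop 5: indeg[0]->1; indeg[1]->0; indeg[2]->2; indeg[4]->1 | ready=[1, 6] | order so far=[5]
  pop 1: indeg[2]->1; indeg[7]->2 | ready=[6] | order so far=[5, 1]
  pop 6: indeg[0]->0; indeg[2]->0 | ready=[0, 2] | order so far=[5, 1, 6]
  pop 0: indeg[4]->0; indeg[7]->1 | ready=[2, 4] | order so far=[5, 1, 6, 0]
  pop 2: no out-edges | ready=[4] | order so far=[5, 1, 6, 0, 2]
  pop 4: indeg[3]->0; indeg[7]->0 | ready=[3, 7] | order so far=[5, 1, 6, 0, 2, 4]
  pop 3: no out-edges | ready=[7] | order so far=[5, 1, 6, 0, 2, 4, 3]
  pop 7: no out-edges | ready=[] | order so far=[5, 1, 6, 0, 2, 4, 3, 7]
  Result: [5, 1, 6, 0, 2, 4, 3, 7]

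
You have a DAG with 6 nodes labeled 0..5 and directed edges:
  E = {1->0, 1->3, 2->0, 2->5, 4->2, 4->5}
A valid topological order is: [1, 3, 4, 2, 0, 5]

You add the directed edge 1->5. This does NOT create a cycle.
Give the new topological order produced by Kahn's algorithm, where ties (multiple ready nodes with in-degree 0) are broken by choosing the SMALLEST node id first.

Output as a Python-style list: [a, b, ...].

Answer: [1, 3, 4, 2, 0, 5]

Derivation:
Old toposort: [1, 3, 4, 2, 0, 5]
Added edge: 1->5
Position of 1 (0) < position of 5 (5). Old order still valid.
Run Kahn's algorithm (break ties by smallest node id):
  initial in-degrees: [2, 0, 1, 1, 0, 3]
  ready (indeg=0): [1, 4]
  pop 1: indeg[0]->1; indeg[3]->0; indeg[5]->2 | ready=[3, 4] | order so far=[1]
  pop 3: no out-edges | ready=[4] | order so far=[1, 3]
  pop 4: indeg[2]->0; indeg[5]->1 | ready=[2] | order so far=[1, 3, 4]
  pop 2: indeg[0]->0; indeg[5]->0 | ready=[0, 5] | order so far=[1, 3, 4, 2]
  pop 0: no out-edges | ready=[5] | order so far=[1, 3, 4, 2, 0]
  pop 5: no out-edges | ready=[] | order so far=[1, 3, 4, 2, 0, 5]
  Result: [1, 3, 4, 2, 0, 5]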